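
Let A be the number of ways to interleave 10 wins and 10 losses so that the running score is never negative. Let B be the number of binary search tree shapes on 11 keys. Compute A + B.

75582

Reading a vote for the leader as '(' and for the other as ')' turns such a sequence into a balanced string of 10 pairs, so the count is C_10. So A = C_10 = 16796.
Binary trees (left/right distinguished) on n nodes are counted by C_n; here n = 11. So B = C_11 = 58786.
A + B = 16796 + 58786 = 75582.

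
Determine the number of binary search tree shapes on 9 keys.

There are C_n binary search tree shapes on n keys; with n = 9 that is C_9.
C_9 = 4862.

4862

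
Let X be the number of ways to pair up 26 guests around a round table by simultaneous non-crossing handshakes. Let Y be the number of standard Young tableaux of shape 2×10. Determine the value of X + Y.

759696

Non-crossing handshake pairings of 2n people are counted by C_n; 26 people gives n = 13. So X = C_13 = 742900.
By the hook-length formula (or a Dyck-path bijection), SYT of shape 2×10 number C_10. So Y = C_10 = 16796.
X + Y = 742900 + 16796 = 759696.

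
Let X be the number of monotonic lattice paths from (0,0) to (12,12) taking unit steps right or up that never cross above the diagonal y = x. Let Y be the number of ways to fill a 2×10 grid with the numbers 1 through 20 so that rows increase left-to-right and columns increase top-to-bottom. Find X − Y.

191216

Sub-diagonal monotone paths from (0,0) to (12,12) biject with Dyck paths of semilength 12, giving C_12. So X = C_12 = 208012.
By the hook-length formula (or a Dyck-path bijection), SYT of shape 2×10 number C_10. So Y = C_10 = 16796.
X − Y = 208012 − 16796 = 191216.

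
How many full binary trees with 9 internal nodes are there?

4862

The number of full binary trees on 9 internal nodes is the Catalan number C_9.
C_9 = C(18,9)/10 = 48620/10 = 4862.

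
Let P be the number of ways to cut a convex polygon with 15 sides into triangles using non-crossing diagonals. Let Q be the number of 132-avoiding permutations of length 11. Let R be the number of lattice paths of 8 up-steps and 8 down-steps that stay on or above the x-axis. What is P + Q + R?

803116

The number of triangulations of a 15-gon is the Catalan number C_13 (index = sides − 2). So P = C_13 = 742900.
For any fixed pattern of length 3, the pattern-avoiding permutations of [11] number C_11. So Q = C_11 = 58786.
Dyck paths of semilength n (length 2n) are counted by C_n; here n = 8. So R = C_8 = 1430.
P + Q + R = 742900 + 58786 + 1430 = 803116.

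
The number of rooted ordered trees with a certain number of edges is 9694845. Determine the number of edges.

Rooted ordered trees with n edges are counted by C_n. Since C_15 = 9694845, the index is 15.

15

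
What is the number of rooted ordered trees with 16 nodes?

9694845

A rooted plane tree on 16 nodes has 15 edges, and such trees are counted by C_15.
C_15 = 9694845.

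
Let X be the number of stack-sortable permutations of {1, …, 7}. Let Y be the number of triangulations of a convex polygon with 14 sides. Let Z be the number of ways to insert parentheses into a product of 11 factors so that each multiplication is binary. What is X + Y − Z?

By Knuth's characterisation, the stack-sortable permutations of length 7 are the 231-avoiders, numbering C_7. So X = C_7 = 429.
Triangulations of a convex m-gon are counted by C_{m−2}; with m = 14 this is C_12. So Y = C_12 = 208012.
Ways to associate a product of 11 factors correspond to binary trees on 11 leaves, so the count is C_10. So Z = C_10 = 16796.
X + Y − Z = 429 + 208012 − 16796 = 191645.

191645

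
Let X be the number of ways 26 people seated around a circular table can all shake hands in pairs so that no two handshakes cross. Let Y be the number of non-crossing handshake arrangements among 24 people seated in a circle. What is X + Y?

950912

Non-crossing handshake pairings of 2n people are counted by C_n; 26 people gives n = 13. So X = C_13 = 742900.
With 24 = 2·12 people, non-crossing handshake pairings are non-crossing perfect matchings on a circle, counted by C_12. So Y = C_12 = 208012.
X + Y = 742900 + 208012 = 950912.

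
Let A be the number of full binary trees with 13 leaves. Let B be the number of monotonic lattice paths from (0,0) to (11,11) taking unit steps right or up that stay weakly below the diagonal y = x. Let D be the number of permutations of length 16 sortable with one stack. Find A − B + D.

35506896

Full binary trees with 13 leaves have 13−1 = 12 internal nodes, so there are C_12 of them. So A = C_12 = 208012.
Sub-diagonal monotone paths from (0,0) to (11,11) biject with Dyck paths of semilength 11, giving C_11. So B = C_11 = 58786.
By Knuth's characterisation, the stack-sortable permutations of length 16 are the 231-avoiders, numbering C_16. So D = C_16 = 35357670.
A − B + D = 208012 − 58786 + 35357670 = 35506896.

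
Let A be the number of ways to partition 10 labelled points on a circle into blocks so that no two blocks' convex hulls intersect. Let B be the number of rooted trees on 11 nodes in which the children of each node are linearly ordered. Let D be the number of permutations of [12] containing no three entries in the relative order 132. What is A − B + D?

208012

Non-crossing partitions of an n-element set are counted by C_n; here n = 10. So A = C_10 = 16796.
Rooted ordered (plane) trees on m nodes have m−1 edges and are counted by C_{m−1}; m = 11 gives C_10. So B = C_10 = 16796.
For any fixed pattern of length 3, the pattern-avoiding permutations of [12] number C_12. So D = C_12 = 208012.
A − B + D = 16796 − 16796 + 208012 = 208012.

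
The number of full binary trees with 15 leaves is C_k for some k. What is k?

14

A full binary tree with L leaves has L−1 internal nodes and is counted by C_{L−1}; L = 15 gives C_14.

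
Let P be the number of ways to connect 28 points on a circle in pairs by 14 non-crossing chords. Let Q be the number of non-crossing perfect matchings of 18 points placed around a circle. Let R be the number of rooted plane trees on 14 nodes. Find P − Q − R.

Non-crossing perfect matchings of 2n points on a circle are counted by C_n; with 28 points, n = 14. So P = C_14 = 2674440.
Pairing 18 circle points by 9 non-crossing chords gives C_9 matchings. So Q = C_9 = 4862.
A rooted plane tree on 14 nodes has 13 edges, and such trees are counted by C_13. So R = C_13 = 742900.
P − Q − R = 2674440 − 4862 − 742900 = 1926678.

1926678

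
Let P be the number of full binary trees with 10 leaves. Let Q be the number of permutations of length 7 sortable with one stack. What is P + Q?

5291

Full binary trees with 10 leaves have 10−1 = 9 internal nodes, so there are C_9 of them. So P = C_9 = 4862.
By Knuth's characterisation, the stack-sortable permutations of length 7 are the 231-avoiders, numbering C_7. So Q = C_7 = 429.
P + Q = 4862 + 429 = 5291.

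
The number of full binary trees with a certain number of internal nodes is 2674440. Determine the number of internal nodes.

Full binary trees with n internal nodes are counted by C_n. The Catalan number equal to 2674440 is C_14.

14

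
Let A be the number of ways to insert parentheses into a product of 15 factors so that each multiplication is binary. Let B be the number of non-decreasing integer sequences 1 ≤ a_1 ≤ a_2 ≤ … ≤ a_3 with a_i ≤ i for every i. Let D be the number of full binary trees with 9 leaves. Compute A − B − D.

2673005

Ways to associate a product of 15 factors correspond to binary trees on 15 leaves, so the count is C_14. So A = C_14 = 2674440.
Weakly increasing sequences with a_i ≤ i biject with Dyck paths of semilength 3, so there are C_3. So B = C_3 = 5.
A full binary tree with L leaves has L−1 internal nodes and is counted by C_{L−1}; L = 9 gives C_8. So D = C_8 = 1430.
A − B − D = 2674440 − 5 − 1430 = 2673005.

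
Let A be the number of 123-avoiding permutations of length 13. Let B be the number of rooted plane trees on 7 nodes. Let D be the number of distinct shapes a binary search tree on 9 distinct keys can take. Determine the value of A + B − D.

738170

For any fixed pattern of length 3, the pattern-avoiding permutations of [13] number C_13. So A = C_13 = 742900.
Rooted ordered (plane) trees on m nodes have m−1 edges and are counted by C_{m−1}; m = 7 gives C_6. So B = C_6 = 132.
Rooted binary trees with 9 nodes (each child slot possibly empty) number C_9. So D = C_9 = 4862.
A + B − D = 742900 + 132 − 4862 = 738170.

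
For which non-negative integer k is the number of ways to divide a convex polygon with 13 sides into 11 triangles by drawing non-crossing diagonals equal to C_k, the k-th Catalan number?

A convex 13-gon is triangulated into 11 triangles, and the number of such triangulations is the Catalan number C_{13−2} = C_11.

11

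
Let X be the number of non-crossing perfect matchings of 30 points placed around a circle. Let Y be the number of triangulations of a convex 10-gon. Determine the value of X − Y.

Non-crossing perfect matchings of 2n points on a circle are counted by C_n; with 30 points, n = 15. So X = C_15 = 9694845.
Triangulations of a convex m-gon are counted by C_{m−2}; with m = 10 this is C_8. So Y = C_8 = 1430.
X − Y = 9694845 − 1430 = 9693415.

9693415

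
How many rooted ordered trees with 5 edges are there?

42

Rooted ordered trees with n edges are counted by C_n; here n = 5.
C_5 = C(10,5)/6 = 252/6 = 42.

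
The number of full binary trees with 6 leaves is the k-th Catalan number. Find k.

5

Full binary trees with 6 leaves have 6−1 = 5 internal nodes, so there are C_5 of them.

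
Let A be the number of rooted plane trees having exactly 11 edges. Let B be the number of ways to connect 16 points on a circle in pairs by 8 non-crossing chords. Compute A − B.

57356

A rooted plane tree with 11 edges has 12 nodes, and the count is C_11. So A = C_11 = 58786.
Pairing 16 circle points by 8 non-crossing chords gives C_8 matchings. So B = C_8 = 1430.
A − B = 58786 − 1430 = 57356.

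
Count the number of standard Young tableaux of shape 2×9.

4862

By the hook-length formula (or a Dyck-path bijection), SYT of shape 2×9 number C_9.
C_9 = C(18,9)/10 = 48620/10 = 4862.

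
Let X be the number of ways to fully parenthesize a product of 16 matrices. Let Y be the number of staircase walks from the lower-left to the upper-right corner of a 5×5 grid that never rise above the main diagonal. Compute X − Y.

9694803

Parenthesizations of m factors correspond to full binary trees with m leaves, counted by C_{m−1}; m = 16 gives C_15. So X = C_15 = 9694845.
Sub-diagonal monotone paths from (0,0) to (5,5) biject with Dyck paths of semilength 5, giving C_5. So Y = C_5 = 42.
X − Y = 9694845 − 42 = 9694803.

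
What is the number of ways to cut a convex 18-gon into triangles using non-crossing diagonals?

Triangulations of a convex m-gon are counted by C_{m−2}; with m = 18 this is C_16.
C_16 = C_15 · 2(2·15+1)/(15+2) = 9694845 · 62/17 = 35357670.

35357670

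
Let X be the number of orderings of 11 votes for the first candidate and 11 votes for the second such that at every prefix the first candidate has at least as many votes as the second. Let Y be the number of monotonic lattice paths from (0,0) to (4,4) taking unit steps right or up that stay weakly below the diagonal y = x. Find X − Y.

58772

Reading a vote for the leader as '(' and for the other as ')' turns such a sequence into a balanced string of 11 pairs, so the count is C_11. So X = C_11 = 58786.
Sub-diagonal monotone paths from (0,0) to (4,4) biject with Dyck paths of semilength 4, giving C_4. So Y = C_4 = 14.
X − Y = 58786 − 14 = 58772.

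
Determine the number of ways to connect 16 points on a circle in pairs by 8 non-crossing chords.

Pairing 16 circle points by 8 non-crossing chords gives C_8 matchings.
C_8 = C_7 · 2(2·7+1)/(7+2) = 429 · 30/9 = 1430.

1430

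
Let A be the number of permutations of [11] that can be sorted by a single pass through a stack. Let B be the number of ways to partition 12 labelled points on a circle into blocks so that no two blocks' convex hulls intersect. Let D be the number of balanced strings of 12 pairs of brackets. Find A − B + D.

58786

By Knuth's characterisation, the stack-sortable permutations of length 11 are the 231-avoiders, numbering C_11. So A = C_11 = 58786.
The non-crossing partitions of [12] form a lattice of size C_12. So B = C_12 = 208012.
Balanced strings of n pairs of brackets are counted by C_n; here n = 12. So D = C_12 = 208012.
A − B + D = 58786 − 208012 + 208012 = 58786.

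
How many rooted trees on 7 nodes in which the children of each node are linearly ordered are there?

132

Rooted ordered (plane) trees on m nodes have m−1 edges and are counted by C_{m−1}; m = 7 gives C_6.
C_6 = C(12,6)/7 = 924/7 = 132.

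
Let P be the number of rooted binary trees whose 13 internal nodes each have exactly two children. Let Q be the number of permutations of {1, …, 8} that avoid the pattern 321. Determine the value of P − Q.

Full binary trees with n internal nodes are counted by C_n; here n = 13. So P = C_13 = 742900.
Permutations of [n] avoiding any single length-3 pattern are counted by C_n; here n = 8. So Q = C_8 = 1430.
P − Q = 742900 − 1430 = 741470.

741470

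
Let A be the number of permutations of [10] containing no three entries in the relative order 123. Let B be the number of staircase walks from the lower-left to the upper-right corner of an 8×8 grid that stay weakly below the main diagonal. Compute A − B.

15366

For any fixed pattern of length 3, the pattern-avoiding permutations of [10] number C_10. So A = C_10 = 16796.
Monotone paths in an n×n grid that stay weakly below the diagonal are counted by C_n; here n = 8. So B = C_8 = 1430.
A − B = 16796 − 1430 = 15366.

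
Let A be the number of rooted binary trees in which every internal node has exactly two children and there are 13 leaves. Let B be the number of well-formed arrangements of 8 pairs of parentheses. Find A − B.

Full binary trees with 13 leaves have 13−1 = 12 internal nodes, so there are C_12 of them. So A = C_12 = 208012.
Balanced strings of n pairs of brackets are counted by C_n; here n = 8. So B = C_8 = 1430.
A − B = 208012 − 1430 = 206582.

206582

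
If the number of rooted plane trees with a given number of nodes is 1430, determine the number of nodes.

9

Rooted ordered trees on m nodes are counted by C_{m−1}. The Catalan number equal to 1430 is C_8.
So the index is 8, and the number of nodes is 8 + 1 = 9.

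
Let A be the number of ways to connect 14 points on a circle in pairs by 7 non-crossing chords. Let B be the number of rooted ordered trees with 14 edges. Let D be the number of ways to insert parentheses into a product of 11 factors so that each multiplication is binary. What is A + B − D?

Pairing 14 circle points by 7 non-crossing chords gives C_7 matchings. So A = C_7 = 429.
Rooted ordered trees with n edges are counted by C_n; here n = 14. So B = C_14 = 2674440.
Parenthesizations of m factors correspond to full binary trees with m leaves, counted by C_{m−1}; m = 11 gives C_10. So D = C_10 = 16796.
A + B − D = 429 + 2674440 − 16796 = 2658073.

2658073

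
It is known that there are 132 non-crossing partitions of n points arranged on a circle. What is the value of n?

Non-crossing partitions of [n] are counted by C_n. The Catalan number equal to 132 is C_6.

6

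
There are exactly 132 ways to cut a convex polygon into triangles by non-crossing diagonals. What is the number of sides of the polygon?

8

Triangulations of a convex m-gon are counted by C_{m−2}. Since C_6 = 132, the index is 6.
So m − 2 = 6, giving m = 8 sides.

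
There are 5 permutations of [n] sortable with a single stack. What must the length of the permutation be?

3

Stack-sortable permutations of [n] are counted by C_n. The Catalan number equal to 5 is C_3.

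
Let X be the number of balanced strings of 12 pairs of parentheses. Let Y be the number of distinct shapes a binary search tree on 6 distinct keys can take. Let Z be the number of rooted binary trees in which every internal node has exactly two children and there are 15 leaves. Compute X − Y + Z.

A balanced arrangement of 12 bracket pairs is a Dyck word of semilength 12, so the count is C_12. So X = C_12 = 208012.
There are C_n binary search tree shapes on n keys; with n = 6 that is C_6. So Y = C_6 = 132.
Full binary trees with 15 leaves have 15−1 = 14 internal nodes, so there are C_14 of them. So Z = C_14 = 2674440.
X − Y + Z = 208012 − 132 + 2674440 = 2882320.

2882320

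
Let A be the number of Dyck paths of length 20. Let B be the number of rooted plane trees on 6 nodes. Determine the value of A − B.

A Dyck path with 10 up-steps and 10 down-steps has semilength 10, so there are C_10 of them. So A = C_10 = 16796.
A rooted plane tree on 6 nodes has 5 edges, and such trees are counted by C_5. So B = C_5 = 42.
A − B = 16796 − 42 = 16754.

16754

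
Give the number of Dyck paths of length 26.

Paths of 13 up- and 13 down-steps that never dip below the axis are Dyck paths; their count is C_13.
C_13 = 742900.

742900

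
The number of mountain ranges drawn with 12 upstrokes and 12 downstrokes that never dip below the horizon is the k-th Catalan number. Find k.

A Dyck path with 12 up-steps and 12 down-steps has semilength 12, so there are C_12 of them.

12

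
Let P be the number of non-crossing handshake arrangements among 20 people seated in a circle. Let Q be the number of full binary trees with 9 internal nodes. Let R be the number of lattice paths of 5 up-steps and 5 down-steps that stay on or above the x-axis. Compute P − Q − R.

Non-crossing handshake pairings of 2n people are counted by C_n; 20 people gives n = 10. So P = C_10 = 16796.
The number of full binary trees on 9 internal nodes is the Catalan number C_9. So Q = C_9 = 4862.
Paths of 5 up- and 5 down-steps that never dip below the axis are Dyck paths; their count is C_5. So R = C_5 = 42.
P − Q − R = 16796 − 4862 − 42 = 11892.

11892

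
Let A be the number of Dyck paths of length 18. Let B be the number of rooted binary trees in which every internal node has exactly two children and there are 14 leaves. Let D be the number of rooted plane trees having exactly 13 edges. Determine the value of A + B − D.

Dyck paths of semilength n (length 2n) are counted by C_n; here n = 9. So A = C_9 = 4862.
A full binary tree with L leaves has L−1 internal nodes and is counted by C_{L−1}; L = 14 gives C_13. So B = C_13 = 742900.
Rooted ordered trees with n edges are counted by C_n; here n = 13. So D = C_13 = 742900.
A + B − D = 4862 + 742900 − 742900 = 4862.

4862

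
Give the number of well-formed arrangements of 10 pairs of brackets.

Balanced strings of n pairs of brackets are counted by C_n; here n = 10.
C_10 = C_9 · 2(2·9+1)/(9+2) = 4862 · 38/11 = 16796.

16796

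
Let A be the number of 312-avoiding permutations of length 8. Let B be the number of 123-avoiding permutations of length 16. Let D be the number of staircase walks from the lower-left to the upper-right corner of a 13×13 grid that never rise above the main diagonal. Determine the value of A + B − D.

34616200

For any fixed pattern of length 3, the pattern-avoiding permutations of [8] number C_8. So A = C_8 = 1430.
For any fixed pattern of length 3, the pattern-avoiding permutations of [16] number C_16. So B = C_16 = 35357670.
Sub-diagonal monotone paths from (0,0) to (13,13) biject with Dyck paths of semilength 13, giving C_13. So D = C_13 = 742900.
A + B − D = 1430 + 35357670 − 742900 = 34616200.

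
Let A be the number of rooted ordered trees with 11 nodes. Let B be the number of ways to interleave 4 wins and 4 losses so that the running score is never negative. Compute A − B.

16782

A rooted plane tree on 11 nodes has 10 edges, and such trees are counted by C_10. So A = C_10 = 16796.
Reading a vote for the leader as '(' and for the other as ')' turns such a sequence into a balanced string of 4 pairs, so the count is C_4. So B = C_4 = 14.
A − B = 16796 − 14 = 16782.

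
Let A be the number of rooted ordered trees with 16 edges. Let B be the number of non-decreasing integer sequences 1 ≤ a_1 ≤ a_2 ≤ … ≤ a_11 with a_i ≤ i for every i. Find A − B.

35298884

A rooted plane tree with 16 edges has 17 nodes, and the count is C_16. So A = C_16 = 35357670.
Such sub-staircase sequences of length n are counted by C_n; here n = 11. So B = C_11 = 58786.
A − B = 35357670 − 58786 = 35298884.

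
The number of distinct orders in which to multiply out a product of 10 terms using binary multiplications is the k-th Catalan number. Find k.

9

Ways to associate a product of 10 factors correspond to binary trees on 10 leaves, so the count is C_9.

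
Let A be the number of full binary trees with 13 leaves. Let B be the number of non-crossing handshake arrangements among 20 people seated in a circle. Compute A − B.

A full binary tree with L leaves has L−1 internal nodes and is counted by C_{L−1}; L = 13 gives C_12. So A = C_12 = 208012.
With 20 = 2·10 people, non-crossing handshake pairings are non-crossing perfect matchings on a circle, counted by C_10. So B = C_10 = 16796.
A − B = 208012 − 16796 = 191216.

191216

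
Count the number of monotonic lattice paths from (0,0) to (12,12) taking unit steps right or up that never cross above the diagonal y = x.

208012

Monotone paths in an n×n grid that stay weakly below the diagonal are counted by C_n; here n = 12.
C_12 = C_11 · 2(2·11+1)/(11+2) = 58786 · 46/13 = 208012.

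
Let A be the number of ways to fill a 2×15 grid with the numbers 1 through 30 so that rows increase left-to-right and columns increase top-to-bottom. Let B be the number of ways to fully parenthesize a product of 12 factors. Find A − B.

9636059

By the hook-length formula (or a Dyck-path bijection), SYT of shape 2×15 number C_15. So A = C_15 = 9694845.
Bracketing 12 factors into binary products is counted by C_{12−1} = C_11. So B = C_11 = 58786.
A − B = 9694845 − 58786 = 9636059.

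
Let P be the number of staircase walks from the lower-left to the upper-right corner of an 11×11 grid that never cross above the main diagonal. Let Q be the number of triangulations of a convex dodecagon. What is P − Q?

Sub-diagonal monotone paths from (0,0) to (11,11) biject with Dyck paths of semilength 11, giving C_11. So P = C_11 = 58786.
Triangulations of a convex m-gon are counted by C_{m−2}; with m = 12 this is C_10. So Q = C_10 = 16796.
P − Q = 58786 − 16796 = 41990.

41990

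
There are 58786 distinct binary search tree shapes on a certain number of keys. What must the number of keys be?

Binary search tree shapes on n keys are counted by C_n. The Catalan number equal to 58786 is C_11.

11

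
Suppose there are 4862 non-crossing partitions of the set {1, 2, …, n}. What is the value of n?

Non-crossing partitions of [n] are counted by C_n; 4862 = C_9.

9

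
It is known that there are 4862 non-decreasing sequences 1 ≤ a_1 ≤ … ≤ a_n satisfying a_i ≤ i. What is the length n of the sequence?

9

Such sub-staircase sequences of length n are counted by C_n. The Catalan number equal to 4862 is C_9.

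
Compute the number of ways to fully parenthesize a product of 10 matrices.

Ways to associate a product of 10 factors correspond to binary trees on 10 leaves, so the count is C_9.
C_9 = 4862.

4862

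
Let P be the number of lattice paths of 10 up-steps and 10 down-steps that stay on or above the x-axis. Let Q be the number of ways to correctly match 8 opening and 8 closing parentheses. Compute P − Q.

A Dyck path with 10 up-steps and 10 down-steps has semilength 10, so there are C_10 of them. So P = C_10 = 16796.
Balanced strings of n pairs of brackets are counted by C_n; here n = 8. So Q = C_8 = 1430.
P − Q = 16796 − 1430 = 15366.

15366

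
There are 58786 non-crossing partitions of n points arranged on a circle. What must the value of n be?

Non-crossing partitions of [n] are counted by C_n, and C_11 = 58786.

11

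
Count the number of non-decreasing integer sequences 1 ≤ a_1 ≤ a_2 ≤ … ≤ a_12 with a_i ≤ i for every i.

208012

Such sub-staircase sequences of length n are counted by C_n; here n = 12.
C_12 = C_11 · 2(2·11+1)/(11+2) = 58786 · 46/13 = 208012.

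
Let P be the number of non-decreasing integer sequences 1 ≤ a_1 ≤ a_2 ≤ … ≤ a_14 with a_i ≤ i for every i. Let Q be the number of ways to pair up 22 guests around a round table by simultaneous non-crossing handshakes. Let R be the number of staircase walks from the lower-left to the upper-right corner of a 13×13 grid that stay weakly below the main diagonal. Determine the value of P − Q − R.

Weakly increasing sequences with a_i ≤ i biject with Dyck paths of semilength 14, so there are C_14. So P = C_14 = 2674440.
With 22 = 2·11 people, non-crossing handshake pairings are non-crossing perfect matchings on a circle, counted by C_11. So Q = C_11 = 58786.
Monotone paths in an n×n grid that stay weakly below the diagonal are counted by C_n; here n = 13. So R = C_13 = 742900.
P − Q − R = 2674440 − 58786 − 742900 = 1872754.

1872754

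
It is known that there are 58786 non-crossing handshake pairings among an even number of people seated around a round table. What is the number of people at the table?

Non-crossing handshake pairings of 2n people are counted by C_n. Since C_11 = 58786, the index is 11.
So n = 11, and there are 2n = 22 people.

22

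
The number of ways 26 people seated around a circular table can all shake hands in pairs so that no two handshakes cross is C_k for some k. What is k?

13

With 26 = 2·13 people, non-crossing handshake pairings are non-crossing perfect matchings on a circle, counted by C_13.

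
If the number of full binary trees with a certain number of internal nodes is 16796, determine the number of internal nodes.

Full binary trees with n internal nodes are counted by C_n, and C_10 = 16796.

10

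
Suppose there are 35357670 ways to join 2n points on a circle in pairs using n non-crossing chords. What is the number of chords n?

Non-crossing pairings of 2n points on a circle are counted by C_n; 35357670 = C_16.

16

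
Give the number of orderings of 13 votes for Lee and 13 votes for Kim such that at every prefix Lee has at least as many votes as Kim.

Reading a vote for the leader as '(' and for the other as ')' turns such a sequence into a balanced string of 13 pairs, so the count is C_13.
C_13 = C(26,13)/14 = 10400600/14 = 742900.

742900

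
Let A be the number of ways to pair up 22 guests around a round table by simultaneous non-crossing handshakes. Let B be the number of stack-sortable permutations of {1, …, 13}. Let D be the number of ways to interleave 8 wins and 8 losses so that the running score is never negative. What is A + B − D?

With 22 = 2·11 people, non-crossing handshake pairings are non-crossing perfect matchings on a circle, counted by C_11. So A = C_11 = 58786.
Stack-sortable permutations are exactly the 231-avoiding ones, counted by C_n; here n = 13. So B = C_13 = 742900.
Ballot sequences with n votes each where one side never trails are Dyck words, counted by C_n; here n = 8. So D = C_8 = 1430.
A + B − D = 58786 + 742900 − 1430 = 800256.

800256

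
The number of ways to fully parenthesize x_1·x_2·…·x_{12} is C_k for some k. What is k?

11

Parenthesizations of m factors correspond to full binary trees with m leaves, counted by C_{m−1}; m = 12 gives C_11.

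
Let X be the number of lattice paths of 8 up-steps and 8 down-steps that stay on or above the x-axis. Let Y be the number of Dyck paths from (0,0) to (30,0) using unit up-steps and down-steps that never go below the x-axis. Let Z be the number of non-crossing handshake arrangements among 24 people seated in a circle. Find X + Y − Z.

Paths of 8 up- and 8 down-steps that never dip below the axis are Dyck paths; their count is C_8. So X = C_8 = 1430.
Dyck paths of semilength n (length 2n) are counted by C_n; here n = 15. So Y = C_15 = 9694845.
Non-crossing handshake pairings of 2n people are counted by C_n; 24 people gives n = 12. So Z = C_12 = 208012.
X + Y − Z = 1430 + 9694845 − 208012 = 9488263.

9488263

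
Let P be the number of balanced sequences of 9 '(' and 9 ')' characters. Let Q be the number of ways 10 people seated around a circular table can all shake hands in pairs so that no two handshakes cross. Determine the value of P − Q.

4820

A balanced arrangement of 9 bracket pairs is a Dyck word of semilength 9, so the count is C_9. So P = C_9 = 4862.
With 10 = 2·5 people, non-crossing handshake pairings are non-crossing perfect matchings on a circle, counted by C_5. So Q = C_5 = 42.
P − Q = 4862 − 42 = 4820.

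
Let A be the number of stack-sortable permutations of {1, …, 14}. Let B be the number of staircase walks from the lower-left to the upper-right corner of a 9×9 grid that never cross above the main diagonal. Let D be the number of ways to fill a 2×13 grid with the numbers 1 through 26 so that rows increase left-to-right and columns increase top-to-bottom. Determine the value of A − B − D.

1926678

Stack-sortable permutations are exactly the 231-avoiding ones, counted by C_n; here n = 14. So A = C_14 = 2674440.
Sub-diagonal monotone paths from (0,0) to (9,9) biject with Dyck paths of semilength 9, giving C_9. So B = C_9 = 4862.
Standard Young tableaux of shape 2×n are counted by C_n; here n = 13. So D = C_13 = 742900.
A − B − D = 2674440 − 4862 − 742900 = 1926678.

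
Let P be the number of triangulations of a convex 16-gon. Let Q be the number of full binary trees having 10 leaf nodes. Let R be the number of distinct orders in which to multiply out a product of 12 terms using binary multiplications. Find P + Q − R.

Triangulations of a convex m-gon are counted by C_{m−2}; with m = 16 this is C_14. So P = C_14 = 2674440.
A full binary tree with L leaves has L−1 internal nodes and is counted by C_{L−1}; L = 10 gives C_9. So Q = C_9 = 4862.
Ways to associate a product of 12 factors correspond to binary trees on 12 leaves, so the count is C_11. So R = C_11 = 58786.
P + Q − R = 2674440 + 4862 − 58786 = 2620516.

2620516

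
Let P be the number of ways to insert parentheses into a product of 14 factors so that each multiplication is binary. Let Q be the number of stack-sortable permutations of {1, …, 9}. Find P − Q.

738038

Parenthesizations of m factors correspond to full binary trees with m leaves, counted by C_{m−1}; m = 14 gives C_13. So P = C_13 = 742900.
By Knuth's characterisation, the stack-sortable permutations of length 9 are the 231-avoiders, numbering C_9. So Q = C_9 = 4862.
P − Q = 742900 − 4862 = 738038.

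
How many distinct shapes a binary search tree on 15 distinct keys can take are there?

9694845

There are C_n binary search tree shapes on n keys; with n = 15 that is C_15.
C_15 = C_14 · 2(2·14+1)/(14+2) = 2674440 · 58/16 = 9694845.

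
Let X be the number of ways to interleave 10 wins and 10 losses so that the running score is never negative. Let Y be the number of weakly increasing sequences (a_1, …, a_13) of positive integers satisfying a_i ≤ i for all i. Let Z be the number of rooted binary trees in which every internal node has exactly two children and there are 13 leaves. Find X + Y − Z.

551684

Reading a vote for the leader as '(' and for the other as ')' turns such a sequence into a balanced string of 10 pairs, so the count is C_10. So X = C_10 = 16796.
Weakly increasing sequences with a_i ≤ i biject with Dyck paths of semilength 13, so there are C_13. So Y = C_13 = 742900.
A full binary tree with L leaves has L−1 internal nodes and is counted by C_{L−1}; L = 13 gives C_12. So Z = C_12 = 208012.
X + Y − Z = 16796 + 742900 − 208012 = 551684.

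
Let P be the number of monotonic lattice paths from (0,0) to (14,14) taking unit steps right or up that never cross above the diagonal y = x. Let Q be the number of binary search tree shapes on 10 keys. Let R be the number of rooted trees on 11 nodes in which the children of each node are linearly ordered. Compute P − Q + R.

Monotone paths in an n×n grid that stay weakly below the diagonal are counted by C_n; here n = 14. So P = C_14 = 2674440.
Rooted binary trees with 10 nodes (each child slot possibly empty) number C_10. So Q = C_10 = 16796.
A rooted plane tree on 11 nodes has 10 edges, and such trees are counted by C_10. So R = C_10 = 16796.
P − Q + R = 2674440 − 16796 + 16796 = 2674440.

2674440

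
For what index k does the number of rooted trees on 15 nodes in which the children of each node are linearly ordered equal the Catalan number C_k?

A rooted plane tree on 15 nodes has 14 edges, and such trees are counted by C_14.

14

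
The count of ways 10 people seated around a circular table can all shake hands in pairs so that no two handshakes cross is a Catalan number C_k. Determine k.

5

Non-crossing handshake pairings of 2n people are counted by C_n; 10 people gives n = 5.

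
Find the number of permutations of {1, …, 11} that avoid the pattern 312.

58786

Permutations of [n] avoiding any single length-3 pattern are counted by C_n; here n = 11.
C_11 = C(22,11)/12 = 705432/12 = 58786.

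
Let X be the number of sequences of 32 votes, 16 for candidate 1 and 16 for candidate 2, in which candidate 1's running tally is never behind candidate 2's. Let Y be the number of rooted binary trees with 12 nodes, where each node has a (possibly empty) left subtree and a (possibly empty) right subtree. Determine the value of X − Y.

Reading a vote for the leader as '(' and for the other as ')' turns such a sequence into a balanced string of 16 pairs, so the count is C_16. So X = C_16 = 35357670.
Binary trees (left/right distinguished) on n nodes are counted by C_n; here n = 12. So Y = C_12 = 208012.
X − Y = 35357670 − 208012 = 35149658.

35149658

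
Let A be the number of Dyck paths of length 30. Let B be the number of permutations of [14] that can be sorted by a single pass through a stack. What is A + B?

12369285

Dyck paths of semilength n (length 2n) are counted by C_n; here n = 15. So A = C_15 = 9694845.
Stack-sortable permutations are exactly the 231-avoiding ones, counted by C_n; here n = 14. So B = C_14 = 2674440.
A + B = 9694845 + 2674440 = 12369285.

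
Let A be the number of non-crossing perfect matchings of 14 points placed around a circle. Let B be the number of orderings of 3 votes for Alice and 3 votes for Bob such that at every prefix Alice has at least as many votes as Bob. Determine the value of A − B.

Non-crossing perfect matchings of 2n points on a circle are counted by C_n; with 14 points, n = 7. So A = C_7 = 429.
Reading a vote for the leader as '(' and for the other as ')' turns such a sequence into a balanced string of 3 pairs, so the count is C_3. So B = C_3 = 5.
A − B = 429 − 5 = 424.

424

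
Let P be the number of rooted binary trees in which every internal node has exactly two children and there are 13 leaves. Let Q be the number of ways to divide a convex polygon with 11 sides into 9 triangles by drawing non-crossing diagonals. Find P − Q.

A full binary tree with L leaves has L−1 internal nodes and is counted by C_{L−1}; L = 13 gives C_12. So P = C_12 = 208012.
The number of triangulations of an 11-gon is the Catalan number C_9 (index = sides − 2). So Q = C_9 = 4862.
P − Q = 208012 − 4862 = 203150.

203150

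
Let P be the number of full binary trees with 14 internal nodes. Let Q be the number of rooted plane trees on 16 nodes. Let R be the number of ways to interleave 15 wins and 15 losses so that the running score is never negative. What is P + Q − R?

2674440

Full binary trees with n internal nodes are counted by C_n; here n = 14. So P = C_14 = 2674440.
A rooted plane tree on 16 nodes has 15 edges, and such trees are counted by C_15. So Q = C_15 = 9694845.
Ballot sequences with n votes each where one side never trails are Dyck words, counted by C_n; here n = 15. So R = C_15 = 9694845.
P + Q − R = 2674440 + 9694845 − 9694845 = 2674440.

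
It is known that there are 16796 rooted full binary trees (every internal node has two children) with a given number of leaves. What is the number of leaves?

11

Full binary trees with L leaves are counted by C_{L−1}. Since C_10 = 16796, the index is 10.
So the index is 10, and the number of leaves is 10 + 1 = 11.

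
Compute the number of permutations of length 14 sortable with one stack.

2674440

Stack-sortable permutations are exactly the 231-avoiding ones, counted by C_n; here n = 14.
C_14 = 2674440.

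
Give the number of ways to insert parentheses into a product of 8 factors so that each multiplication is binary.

429

Bracketing 8 factors into binary products is counted by C_{8−1} = C_7.
C_7 = C(14,7)/8 = 3432/8 = 429.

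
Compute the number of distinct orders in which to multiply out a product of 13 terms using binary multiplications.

Ways to associate a product of 13 factors correspond to binary trees on 13 leaves, so the count is C_12.
C_12 = C(24,12)/13 = 2704156/13 = 208012.

208012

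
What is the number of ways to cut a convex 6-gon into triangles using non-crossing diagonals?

The number of triangulations of a 6-gon is the Catalan number C_4 (index = sides − 2).
C_4 = C_3 · 2(2·3+1)/(3+2) = 5 · 14/5 = 14.

14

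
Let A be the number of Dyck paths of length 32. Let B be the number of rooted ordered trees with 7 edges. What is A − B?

35357241

Paths of 16 up- and 16 down-steps that never dip below the axis are Dyck paths; their count is C_16. So A = C_16 = 35357670.
Rooted ordered trees with n edges are counted by C_n; here n = 7. So B = C_7 = 429.
A − B = 35357670 − 429 = 35357241.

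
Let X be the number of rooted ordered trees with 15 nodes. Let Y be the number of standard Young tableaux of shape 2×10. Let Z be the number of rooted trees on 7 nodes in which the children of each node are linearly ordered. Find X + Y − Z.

2691104

A rooted plane tree on 15 nodes has 14 edges, and such trees are counted by C_14. So X = C_14 = 2674440.
By the hook-length formula (or a Dyck-path bijection), SYT of shape 2×10 number C_10. So Y = C_10 = 16796.
Rooted ordered (plane) trees on m nodes have m−1 edges and are counted by C_{m−1}; m = 7 gives C_6. So Z = C_6 = 132.
X + Y − Z = 2674440 + 16796 − 132 = 2691104.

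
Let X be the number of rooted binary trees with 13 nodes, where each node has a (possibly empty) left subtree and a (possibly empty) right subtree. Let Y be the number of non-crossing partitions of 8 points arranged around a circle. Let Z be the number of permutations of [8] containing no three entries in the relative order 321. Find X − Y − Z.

Rooted binary trees with 13 nodes (each child slot possibly empty) number C_13. So X = C_13 = 742900.
Non-crossing partitions of an n-element set are counted by C_n; here n = 8. So Y = C_8 = 1430.
Permutations of [n] avoiding any single length-3 pattern are counted by C_n; here n = 8. So Z = C_8 = 1430.
X − Y − Z = 742900 − 1430 − 1430 = 740040.

740040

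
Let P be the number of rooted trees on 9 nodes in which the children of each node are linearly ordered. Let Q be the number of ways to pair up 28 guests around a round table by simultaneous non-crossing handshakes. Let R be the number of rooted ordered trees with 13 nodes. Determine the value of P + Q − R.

A rooted plane tree on 9 nodes has 8 edges, and such trees are counted by C_8. So P = C_8 = 1430.
With 28 = 2·14 people, non-crossing handshake pairings are non-crossing perfect matchings on a circle, counted by C_14. So Q = C_14 = 2674440.
Rooted ordered (plane) trees on m nodes have m−1 edges and are counted by C_{m−1}; m = 13 gives C_12. So R = C_12 = 208012.
P + Q − R = 1430 + 2674440 − 208012 = 2467858.

2467858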